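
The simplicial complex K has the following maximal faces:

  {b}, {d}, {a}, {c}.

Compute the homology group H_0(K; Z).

H_0 = Z^4.

Order the vertices as a < b < c < d. Listing each simplex with vertices in this order, K has dimension 0 with simplices:

  0-simplices (4): a, b, c, d

so the chain groups are C_0 ≅ Z^4.

Reading off H_k = ker ∂_k / im ∂_{k+1}:

  H_0: rank C_0 − rank ∂_1 = 4 − 0 = 4, and there is no ∂_1, so H_0 = Z^4.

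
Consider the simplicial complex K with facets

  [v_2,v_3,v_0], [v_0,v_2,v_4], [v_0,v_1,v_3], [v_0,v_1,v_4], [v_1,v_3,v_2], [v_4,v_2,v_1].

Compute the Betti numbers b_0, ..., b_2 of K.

Order the vertices as v_0 < v_1 < v_2 < v_3 < v_4. Listing each simplex with vertices in this order, K has dimension 2 with simplices:

  0-simplices (5): [v_0], [v_1], [v_2], [v_3], [v_4]
  1-simplices (9): [v_0,v_1], [v_0,v_2], [v_0,v_3], [v_0,v_4], [v_1,v_2], [v_1,v_3], [v_1,v_4], [v_2,v_3], [v_2,v_4]
  2-simplices (6): [v_0,v_1,v_3], [v_0,v_1,v_4], [v_0,v_2,v_3], [v_0,v_2,v_4], [v_1,v_2,v_3], [v_1,v_2,v_4]

giving chain groups C_0 ≅ Z^5, C_1 ≅ Z^9, C_2 ≅ Z^6.

∂_1: C_1 → C_0 sends each edge [p,q] (with p < q) to q − p. For instance
  ∂[v_0,v_4] = [v_4] − [v_0].
As a 5×9 matrix over Z this has rank 4, with invariant factors (1,1,1,1).

The boundary map ∂_2: C_2 → C_1 maps a triangle to the signed sum of its edges. For instance
  ∂[v_0,v_2,v_3] = [v_2,v_3] − [v_0,v_3] + [v_0,v_2],
  ∂[v_0,v_2,v_4] = [v_2,v_4] − [v_0,v_4] + [v_0,v_2].
The resulting 9×6 matrix has rank 5, and its Smith normal form has invariant factors (1,1,1,1,1).

Now H_k = ker ∂_k / im ∂_{k+1}, so:

  H_0: rank C_0 − rank ∂_1 = 5 − 4 = 1, and the invariant factors of ∂_1 are all 1, so H_0 = Z.
  H_1: rank ker ∂_1 − rank ∂_2 = (9 − 4) − 5 = 0, and the invariant factors of ∂_2 are all 1, so H_1 = 0.
  H_2: rank ker ∂_2 − rank ∂_3 = (6 − 5) − 0 = 1, and there is no ∂_3, so H_2 = Z.

Hence the Betti numbers are b_0 = 1, b_1 = 0, b_2 = 1.

b_0 = 1, b_1 = 0, b_2 = 1.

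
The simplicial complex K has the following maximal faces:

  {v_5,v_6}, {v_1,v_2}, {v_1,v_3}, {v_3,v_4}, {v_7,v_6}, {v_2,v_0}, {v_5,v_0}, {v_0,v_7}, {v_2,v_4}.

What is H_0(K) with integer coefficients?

H_0 = Z.

Order the vertices as v_0 < v_1 < v_2 < v_3 < v_4 < v_5 < v_6 < v_7. Listing each simplex with vertices in this order, K has dimension 1 with simplices:

  0-simplices (8): [v_0], [v_1], [v_2], [v_3], [v_4], [v_5], [v_6], [v_7]
  1-simplices (9): [v_0,v_2], [v_0,v_5], [v_0,v_7], [v_1,v_2], [v_1,v_3], [v_2,v_4], [v_3,v_4], [v_5,v_6], [v_6,v_7]

giving chain groups C_0 ≅ Z^8, C_1 ≅ Z^9.

The boundary map ∂_1: C_1 → C_0 sends each edge [p,q] (with p < q) to q − p. For instance
  ∂[v_0,v_7] = [v_7] − [v_0].
The resulting 8×9 matrix has rank 7, and its Smith normal form has invariant factors (1,1,1,1,1,1,1).

Reading off H_k = ker ∂_k / im ∂_{k+1}:

  H_0: rank C_0 − rank ∂_1 = 8 − 7 = 1, and the invariant factors of ∂_1 are all 1, so H_0 ≅ Z.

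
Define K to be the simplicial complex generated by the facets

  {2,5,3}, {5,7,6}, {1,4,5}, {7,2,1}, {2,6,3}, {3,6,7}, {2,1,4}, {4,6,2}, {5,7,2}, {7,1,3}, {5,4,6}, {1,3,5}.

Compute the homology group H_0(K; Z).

H_0 = Z.

Fix the vertex order 1 < 2 < 3 < 4 < 5 < 6 < 7 and write every simplex with vertices in increasing order. Then dim K = 2 and the simplices of K are:

  0-simplices (7): [1], [2], [3], [4], [5], [6], [7]
  1-simplices (18): [1,2], [1,3], [1,4], [1,5], [1,7], [2,3], [2,4], [2,5], [2,6], [2,7], [3,5], [3,6], [3,7], [4,5], [4,6], [5,6], [5,7], [6,7]
  2-simplices (12): [1,2,4], [1,2,7], [1,3,5], [1,3,7], [1,4,5], [2,3,5], [2,3,6], [2,4,6], [2,5,7], [3,6,7], [4,5,6], [5,6,7]

Hence C_0 ≅ Z^7, C_1 ≅ Z^18, C_2 ≅ Z^12.

∂_1: C_1 → C_0 is given by ∂[p,q] = [q] − [p]. For instance
  ∂[1,4] = [4] − [1].
As a 7×18 matrix over Z this has rank 6, with invariant factors (1,1,1,1,1,1).

The boundary map ∂_2: C_2 → C_1 maps a triangle to the signed sum of its edges. For instance
  ∂[1,4,5] = [4,5] − [1,5] + [1,4],
  ∂[2,4,6] = [4,6] − [2,6] + [2,4].
As a 18×12 matrix over Z this has rank 12, with invariant factors (1,1,1,1,1,1,1,1,1,1,1,2).

Reading off H_k = ker ∂_k / im ∂_{k+1}:

  H_0: rank C_0 − rank ∂_1 = 7 − 6 = 1, and the invariant factors of ∂_1 are all 1, so H_0 = Z.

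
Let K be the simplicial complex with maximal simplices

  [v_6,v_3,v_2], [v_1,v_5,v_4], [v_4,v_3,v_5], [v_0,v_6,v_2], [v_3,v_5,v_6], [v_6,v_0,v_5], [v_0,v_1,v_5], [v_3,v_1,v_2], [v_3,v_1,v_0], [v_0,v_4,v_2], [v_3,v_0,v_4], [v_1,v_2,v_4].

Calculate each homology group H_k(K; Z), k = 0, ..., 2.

Fix the vertex order v_0 < v_1 < v_2 < v_3 < v_4 < v_5 < v_6 and write every simplex with vertices in increasing order. Then dim K = 2 and the simplices of K are:

  0-simplices (7): [v_0], [v_1], [v_2], [v_3], [v_4], [v_5], [v_6]
  1-simplices (18): (18 of them)
  2-simplices (12): (12 of them)

so the chain groups are C_0 ≅ Z^7, C_1 ≅ Z^18, C_2 ≅ Z^12.

∂_1: C_1 → C_0 sends each edge [p,q] (with p < q) to q − p. For instance
  ∂[v_1,v_4] = [v_4] − [v_1].
The 7×18 boundary matrix has rank 6 and Smith normal form diag(1,1,1,1,1,1).

Boundary ∂_2: C_2 → C_1 maps a triangle to the signed sum of its edges. For instance
  ∂[v_1,v_2,v_4] = [v_2,v_4] − [v_1,v_4] + [v_1,v_2],
  ∂[v_0,v_1,v_5] = [v_1,v_5] − [v_0,v_5] + [v_0,v_1].
This gives a 18×12 integer matrix of rank 12; reducing to Smith normal form yields diagonal entries (1,1,1,1,1,1,1,1,1,1,1,2).

Computing H_k = (kernel of ∂_k) / (image of ∂_{k+1}):

  H_0: rank C_0 − rank ∂_1 = 7 − 6 = 1, and the invariant factors of ∂_1 are all 1, so H_0 ≅ Z.
  H_1: rank ker ∂_1 − rank ∂_2 = (18 − 6) − 12 = 0, and ∂_2 has invariant factor 2 > 1, so H_1 ≅ Z/2Z.
  H_2: rank ker ∂_2 − rank ∂_3 = (12 − 12) − 0 = 0, and there is no ∂_3, so H_2 ≅ 0.

(K is a triangulation of the real projective plane RP^2.)

H_0 = Z,  H_1 = Z/2Z,  H_2 = 0.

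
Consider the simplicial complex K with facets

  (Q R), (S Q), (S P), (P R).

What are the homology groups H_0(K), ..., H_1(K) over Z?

H_0 ≅ Z,  H_1 ≅ Z.

Order the vertices as P < Q < R < S. Listing each simplex with vertices in this order, K has dimension 1 with simplices:

  0-simplices (4): P, Q, R, S
  1-simplices (4): PR, PS, QR, QS

giving chain groups C_0 ≅ Z^4, C_1 ≅ Z^4.

The boundary map ∂_1: C_1 → C_0 is given by ∂[p,q] = [q] − [p]. For instance
  ∂QR = R − Q.
The resulting 4×4 matrix has rank 3, and its Smith normal form has invariant factors (1,1,1).

From H_k ≅ ker(∂_k) / im(∂_{k+1}) we obtain:

  H_0: rank C_0 − rank ∂_1 = 4 − 3 = 1, and the invariant factors of ∂_1 are all 1, so H_0 ≅ Z.
  H_1: rank ker ∂_1 − rank ∂_2 = (4 − 3) − 0 = 1, and there is no ∂_2, so H_1 ≅ Z.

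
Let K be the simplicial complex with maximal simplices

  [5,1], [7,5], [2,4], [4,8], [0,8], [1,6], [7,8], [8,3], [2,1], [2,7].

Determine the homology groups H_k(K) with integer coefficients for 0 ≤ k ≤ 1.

Fix the vertex order 0 < 1 < 2 < 3 < 4 < 5 < 6 < 7 < 8 and write every simplex with vertices in increasing order. Then dim K = 1 and the simplices of K are:

  0-simplices (9): [0], [1], [2], [3], [4], [5], [6], [7], [8]
  1-simplices (10): [0,8], [1,2], [1,5], [1,6], [2,4], [2,7], [3,8], [4,8], [5,7], [7,8]

giving chain groups C_0 ≅ Z^9, C_1 ≅ Z^10.

∂_1: C_1 → C_0 is given by ∂[p,q] = [q] − [p]. For instance
  ∂[2,4] = [4] − [2].
As a 9×10 matrix over Z this has rank 8, with invariant factors (1,1,1,1,1,1,1,1).

From H_k ≅ ker(∂_k) / im(∂_{k+1}) we obtain:

  H_0: rank C_0 − rank ∂_1 = 9 − 8 = 1, and the invariant factors of ∂_1 are all 1, so H_0 = Z.
  H_1: rank ker ∂_1 − rank ∂_2 = (10 − 8) − 0 = 2, and there is no ∂_2, so H_1 = Z^2.

As a check, the Euler characteristic is 9 − 10 = -1, which agrees with 1 − 2 = -1.

H_0 = Z,  H_1 = Z^2.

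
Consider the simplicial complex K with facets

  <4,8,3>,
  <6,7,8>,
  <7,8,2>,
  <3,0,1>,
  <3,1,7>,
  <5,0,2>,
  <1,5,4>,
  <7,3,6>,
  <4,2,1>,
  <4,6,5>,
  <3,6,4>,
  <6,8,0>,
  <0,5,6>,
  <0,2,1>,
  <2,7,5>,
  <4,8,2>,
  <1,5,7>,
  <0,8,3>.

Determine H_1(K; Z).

H_1 = Z ⊕ Z_2.

Order the vertices as 0 < 1 < 2 < 3 < 4 < 5 < 6 < 7 < 8. Listing each simplex with vertices in this order, K has dimension 2 with simplices:

  0-simplices (9): [0], [1], [2], [3], [4], [5], [6], [7], [8]
  1-simplices (27): (27 of them)
  2-simplices (18): [0,1,2], [0,1,3], [0,2,5], [0,3,8], [0,5,6], [0,6,8], [1,2,4], [1,3,7], [1,4,5], [1,5,7], [2,4,8], [2,5,7], [2,7,8], [3,4,6], [3,4,8], [3,6,7], [4,5,6], [6,7,8]

Hence C_0 ≅ Z^9, C_1 ≅ Z^27, C_2 ≅ Z^18.

∂_1: C_1 → C_0 is given by ∂[p,q] = [q] − [p]. For instance
  ∂[1,7] = [7] − [1].
As a 9×27 matrix over Z this has rank 8, with invariant factors (1,1,1,1,1,1,1,1).

The boundary map ∂_2: C_2 → C_1 acts by ∂[p,q,r] = [q,r] − [p,r] + [p,q]. For instance
  ∂[4,5,6] = [5,6] − [4,6] + [4,5],
  ∂[2,5,7] = [5,7] − [2,7] + [2,5].
The resulting 27×18 matrix has rank 18, and its Smith normal form has invariant factors (1,1,1,1,1,1,1,1,1,1,1,1,1,1,1,1,1,2).

Now H_k = ker ∂_k / im ∂_{k+1}, so:

  H_1: rank ker ∂_1 − rank ∂_2 = (27 − 8) − 18 = 1, and ∂_2 has invariant factor 2 > 1, so H_1 ≅ Z ⊕ Z_2.

(K is a triangulation of the Klein bottle.)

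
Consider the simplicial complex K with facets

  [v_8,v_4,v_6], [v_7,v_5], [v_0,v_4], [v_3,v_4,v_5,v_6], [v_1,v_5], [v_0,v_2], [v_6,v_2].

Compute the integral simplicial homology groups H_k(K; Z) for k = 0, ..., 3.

H_0 ≅ Z,  H_1 ≅ Z,  H_2 = 0,  H_3 = 0.

Order the vertices as v_0 < v_1 < v_2 < v_3 < v_4 < v_5 < v_6 < v_7 < v_8. Listing each simplex with vertices in this order, K has dimension 3 with simplices:

  0-simplices (9): [v_0], [v_1], [v_2], [v_3], [v_4], [v_5], [v_6], [v_7], [v_8]
  1-simplices (13): [v_0,v_2], [v_0,v_4], [v_1,v_5], [v_2,v_6], [v_3,v_4], [v_3,v_5], [v_3,v_6], [v_4,v_5], [v_4,v_6], [v_4,v_8], [v_5,v_6], [v_5,v_7], [v_6,v_8]
  2-simplices (5): [v_3,v_4,v_5], [v_3,v_4,v_6], [v_3,v_5,v_6], [v_4,v_5,v_6], [v_4,v_6,v_8]
  3-simplices (1): [v_3,v_4,v_5,v_6]

giving chain groups C_0 ≅ Z^9, C_1 ≅ Z^13, C_2 ≅ Z^5, C_3 ≅ Z^1.

The boundary map ∂_1: C_1 → C_0 sends each edge [p,q] (with p < q) to q − p. For instance
  ∂[v_1,v_5] = [v_5] − [v_1].
This gives a 9×13 integer matrix of rank 8; reducing to Smith normal form yields diagonal entries (1,1,1,1,1,1,1,1).

∂_2: C_2 → C_1 acts by ∂[p,q,r] = [q,r] − [p,r] + [p,q]. For instance
  ∂[v_3,v_4,v_5] = [v_4,v_5] − [v_3,v_5] + [v_3,v_4],
  ∂[v_4,v_5,v_6] = [v_5,v_6] − [v_4,v_6] + [v_4,v_5].
The 13×5 boundary matrix has rank 4 and Smith normal form diag(1,1,1,1).

Boundary ∂_3: C_3 → C_2 sends each 3-simplex σ to the alternating sum Σ_i (−1)^i (σ with its i-th vertex removed). For instance
  ∂[v_3,v_4,v_5,v_6] = [v_4,v_5,v_6] − [v_3,v_5,v_6] + [v_3,v_4,v_6] − [v_3,v_4,v_5].
This gives a 5×1 integer matrix of rank 1; reducing to Smith normal form yields diagonal entries (1).

Reading off H_k = ker ∂_k / im ∂_{k+1}:

  H_0: rank C_0 − rank ∂_1 = 9 − 8 = 1, and the invariant factors of ∂_1 are all 1, so H_0 ≅ Z.
  H_1: rank ker ∂_1 − rank ∂_2 = (13 − 8) − 4 = 1, and the invariant factors of ∂_2 are all 1, so H_1 ≅ Z.
  H_2: rank ker ∂_2 − rank ∂_3 = (5 − 4) − 1 = 0, and the invariant factors of ∂_3 are all 1, so H_2 ≅ 0.
  H_3: rank ker ∂_3 − rank ∂_4 = (1 − 1) − 0 = 0, and there is no ∂_4, so H_3 ≅ 0.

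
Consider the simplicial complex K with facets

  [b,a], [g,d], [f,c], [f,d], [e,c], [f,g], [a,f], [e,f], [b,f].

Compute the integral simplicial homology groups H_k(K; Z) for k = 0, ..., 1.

Fix the vertex order a < b < c < d < e < f < g and write every simplex with vertices in increasing order. Then dim K = 1 and the simplices of K are:

  0-simplices (7): a, b, c, d, e, f, g
  1-simplices (9): ab, af, bf, ce, cf, df, dg, ef, fg

Hence C_0 ≅ Z^7, C_1 ≅ Z^9.

Boundary ∂_1: C_1 → C_0 is given by ∂[p,q] = [q] − [p].
The 7×9 boundary matrix has rank 6 and Smith normal form diag(1,1,1,1,1,1).

Computing H_k = (kernel of ∂_k) / (image of ∂_{k+1}):

  H_0: rank C_0 − rank ∂_1 = 7 − 6 = 1, and the invariant factors of ∂_1 are all 1, so H_0 ≅ Z.
  H_1: rank ker ∂_1 − rank ∂_2 = (9 − 6) − 0 = 3, and there is no ∂_2, so H_1 ≅ Z^3.

H_0 ≅ Z,  H_1 ≅ Z^3.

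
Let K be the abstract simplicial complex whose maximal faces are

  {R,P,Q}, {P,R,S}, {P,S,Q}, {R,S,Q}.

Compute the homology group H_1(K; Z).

H_1 ≅ 0.

K has 4 vertices, 6 edges, 4 triangles.
rank ∂_1 = 3, rank ∂_2 = 3 ⇒ b_1 = 6 − 3 − 3 = 0; all invariant factors of ∂_2 are 1 so no torsion. So H_1 = 0.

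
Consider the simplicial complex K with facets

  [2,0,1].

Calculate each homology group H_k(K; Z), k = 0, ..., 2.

We work with the vertex ordering 0 < 1 < 2. The simplices of K, each written with vertices in increasing order, are:

  0-simplices (3): [0], [1], [2]
  1-simplices (3): [0,1], [0,2], [1,2]
  2-simplices (1): [0,1,2]

giving chain groups C_0 ≅ Z^3, C_1 ≅ Z^3, C_2 ≅ Z^1.

Boundary ∂_1: C_1 → C_0 sends each edge [p,q] (with p < q) to q − p. For instance
  ∂[1,2] = [2] − [1].
This gives a 3×3 integer matrix of rank 2; reducing to Smith normal form yields diagonal entries (1,1).

∂_2: C_2 → C_1 acts by ∂[p,q,r] = [q,r] − [p,r] + [p,q]. For instance
  ∂[0,1,2] = [1,2] − [0,2] + [0,1].
The 3×1 boundary matrix has rank 1 and Smith normal form diag(1).

Reading off H_k = ker ∂_k / im ∂_{k+1}:

  H_0: rank C_0 − rank ∂_1 = 3 − 2 = 1, and the invariant factors of ∂_1 are all 1, so H_0 ≅ Z.
  H_1: rank ker ∂_1 − rank ∂_2 = (3 − 2) − 1 = 0, and the invariant factors of ∂_2 are all 1, so H_1 ≅ 0.
  H_2: rank ker ∂_2 − rank ∂_3 = (1 − 1) − 0 = 0, and there is no ∂_3, so H_2 ≅ 0.

H_0 = Z,  H_1 = 0,  H_2 = 0.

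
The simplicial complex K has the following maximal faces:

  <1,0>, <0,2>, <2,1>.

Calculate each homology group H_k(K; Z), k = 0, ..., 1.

H_0 = Z,  H_1 = Z.

Order the vertices as 0 < 1 < 2. Listing each simplex with vertices in this order, K has dimension 1 with simplices:

  0-simplices (3): [0], [1], [2]
  1-simplices (3): [0,1], [0,2], [1,2]

giving chain groups C_0 ≅ Z^3, C_1 ≅ Z^3.

∂_1: C_1 → C_0 sends each edge [p,q] (with p < q) to q − p.
As a 3×3 matrix over Z this has rank 2, with invariant factors (1,1).

Now H_k = ker ∂_k / im ∂_{k+1}, so:

  H_0: rank C_0 − rank ∂_1 = 3 − 2 = 1, and the invariant factors of ∂_1 are all 1, so H_0 = Z.
  H_1: rank ker ∂_1 − rank ∂_2 = (3 − 2) − 0 = 1, and there is no ∂_2, so H_1 = Z.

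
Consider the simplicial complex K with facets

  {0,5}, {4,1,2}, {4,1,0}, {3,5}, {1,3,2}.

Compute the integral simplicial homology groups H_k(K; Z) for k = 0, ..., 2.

H_0 ≅ Z,  H_1 ≅ Z,  H_2 = 0.

Take the total order 0 < 1 < 2 < 3 < 4 < 5 on the vertex set. Then K (dimension 2) consists of the simplices:

  0-simplices (6): [0], [1], [2], [3], [4], [5]
  1-simplices (9): [0,1], [0,4], [0,5], [1,2], [1,3], [1,4], [2,3], [2,4], [3,5]
  2-simplices (3): [0,1,4], [1,2,3], [1,2,4]

giving chain groups C_0 ≅ Z^6, C_1 ≅ Z^9, C_2 ≅ Z^3.

∂_1: C_1 → C_0 sends each edge [p,q] (with p < q) to q − p.
The resulting 6×9 matrix has rank 5, and its Smith normal form has invariant factors (1,1,1,1,1).

The boundary map ∂_2: C_2 → C_1 acts by ∂[p,q,r] = [q,r] − [p,r] + [p,q]. For instance
  ∂[1,2,3] = [2,3] − [1,3] + [1,2],
  ∂[1,2,4] = [2,4] − [1,4] + [1,2].
The resulting 9×3 matrix has rank 3, and its Smith normal form has invariant factors (1,1,1).

From H_k ≅ ker(∂_k) / im(∂_{k+1}) we obtain:

  H_0: rank C_0 − rank ∂_1 = 6 − 5 = 1, and the invariant factors of ∂_1 are all 1, so H_0 = Z.
  H_1: rank ker ∂_1 − rank ∂_2 = (9 − 5) − 3 = 1, and the invariant factors of ∂_2 are all 1, so H_1 = Z.
  H_2: rank ker ∂_2 − rank ∂_3 = (3 − 3) − 0 = 0, and there is no ∂_3, so H_2 = 0.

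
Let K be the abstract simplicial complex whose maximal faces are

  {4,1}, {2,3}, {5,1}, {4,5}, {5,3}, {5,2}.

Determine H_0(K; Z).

Order the vertices as 1 < 2 < 3 < 4 < 5. Listing each simplex with vertices in this order, K has dimension 1 with simplices:

  0-simplices (5): [1], [2], [3], [4], [5]
  1-simplices (6): [1,4], [1,5], [2,3], [2,5], [3,5], [4,5]

Hence C_0 ≅ Z^5, C_1 ≅ Z^6.

The boundary map ∂_1: C_1 → C_0 sends each edge [p,q] (with p < q) to q − p. For instance
  ∂[1,4] = [4] − [1].
The resulting 5×6 matrix has rank 4, and its Smith normal form has invariant factors (1,1,1,1).

Computing H_k = (kernel of ∂_k) / (image of ∂_{k+1}):

  H_0: rank C_0 − rank ∂_1 = 5 − 4 = 1, and the invariant factors of ∂_1 are all 1, so H_0 = Z.

H_0 = Z.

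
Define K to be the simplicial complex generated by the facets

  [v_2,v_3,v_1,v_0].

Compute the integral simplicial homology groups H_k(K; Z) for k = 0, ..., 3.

H_0 = Z,  H_1 = 0,  H_2 = 0,  H_3 = 0.

Order the vertices as v_0 < v_1 < v_2 < v_3. Listing each simplex with vertices in this order, K has dimension 3 with simplices:

  0-simplices (4): [v_0], [v_1], [v_2], [v_3]
  1-simplices (6): [v_0,v_1], [v_0,v_2], [v_0,v_3], [v_1,v_2], [v_1,v_3], [v_2,v_3]
  2-simplices (4): [v_0,v_1,v_2], [v_0,v_1,v_3], [v_0,v_2,v_3], [v_1,v_2,v_3]
  3-simplices (1): [v_0,v_1,v_2,v_3]

so the chain groups are C_0 ≅ Z^4, C_1 ≅ Z^6, C_2 ≅ Z^4, C_3 ≅ Z^1.

∂_1: C_1 → C_0 is given by ∂[p,q] = [q] − [p]. For instance
  ∂[v_0,v_3] = [v_3] − [v_0].
The 4×6 boundary matrix has rank 3 and Smith normal form diag(1,1,1).

∂_2: C_2 → C_1 sends each 2-simplex [p,q,r] to [q,r] − [p,r] + [p,q]. For instance
  ∂[v_0,v_2,v_3] = [v_2,v_3] − [v_0,v_3] + [v_0,v_2],
  ∂[v_0,v_1,v_3] = [v_1,v_3] − [v_0,v_3] + [v_0,v_1].
As a 6×4 matrix over Z this has rank 3, with invariant factors (1,1,1).

∂_3: C_3 → C_2 sends each 3-simplex σ to the alternating sum Σ_i (−1)^i (σ with its i-th vertex removed). For instance
  ∂[v_0,v_1,v_2,v_3] = [v_1,v_2,v_3] − [v_0,v_2,v_3] + [v_0,v_1,v_3] − [v_0,v_1,v_2].
As a 4×1 matrix over Z this has rank 1, with invariant factors (1).

Now H_k = ker ∂_k / im ∂_{k+1}, so:

  H_0: rank C_0 − rank ∂_1 = 4 − 3 = 1, and the invariant factors of ∂_1 are all 1, so H_0 ≅ Z.
  H_1: rank ker ∂_1 − rank ∂_2 = (6 − 3) − 3 = 0, and the invariant factors of ∂_2 are all 1, so H_1 ≅ 0.
  H_2: rank ker ∂_2 − rank ∂_3 = (4 − 3) − 1 = 0, and the invariant factors of ∂_3 are all 1, so H_2 ≅ 0.
  H_3: rank ker ∂_3 − rank ∂_4 = (1 − 1) − 0 = 0, and there is no ∂_4, so H_3 ≅ 0.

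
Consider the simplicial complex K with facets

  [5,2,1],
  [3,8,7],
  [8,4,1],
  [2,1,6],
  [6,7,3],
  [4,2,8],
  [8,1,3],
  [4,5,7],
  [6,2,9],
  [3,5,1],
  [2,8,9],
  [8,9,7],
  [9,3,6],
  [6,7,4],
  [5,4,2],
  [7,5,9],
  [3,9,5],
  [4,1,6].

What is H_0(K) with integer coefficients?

K has 9 vertices, 27 edges, 18 triangles.
rank ∂_0 = 0, rank ∂_1 = 8 ⇒ b_0 = 9 − 0 − 8 = 1; all invariant factors of ∂_1 are 1 so no torsion. So H_0 ≅ Z.

H_0 = Z.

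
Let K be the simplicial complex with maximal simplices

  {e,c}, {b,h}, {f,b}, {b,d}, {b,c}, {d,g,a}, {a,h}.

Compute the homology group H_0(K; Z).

We work with the vertex ordering a < b < c < d < e < f < g < h. The simplices of K, each written with vertices in increasing order, are:

  0-simplices (8): a, b, c, d, e, f, g, h
  1-simplices (9): ad, ag, ah, bc, bd, bf, bh, ce, dg
  2-simplices (1): adg

Hence C_0 ≅ Z^8, C_1 ≅ Z^9, C_2 ≅ Z^1.

∂_1: C_1 → C_0 maps an edge to its endpoints' difference, ∂[p,q] = q − p. For instance
  ∂bh = h − b.
This gives a 8×9 integer matrix of rank 7; reducing to Smith normal form yields diagonal entries (1,1,1,1,1,1,1).

The boundary map ∂_2: C_2 → C_1 sends each 2-simplex [p,q,r] to [q,r] − [p,r] + [p,q]. For instance
  ∂adg = dg − ag + ad.
The 9×1 boundary matrix has rank 1 and Smith normal form diag(1).

Computing H_k = (kernel of ∂_k) / (image of ∂_{k+1}):

  H_0: rank C_0 − rank ∂_1 = 8 − 7 = 1, and the invariant factors of ∂_1 are all 1, so H_0 ≅ Z.

H_0 ≅ Z.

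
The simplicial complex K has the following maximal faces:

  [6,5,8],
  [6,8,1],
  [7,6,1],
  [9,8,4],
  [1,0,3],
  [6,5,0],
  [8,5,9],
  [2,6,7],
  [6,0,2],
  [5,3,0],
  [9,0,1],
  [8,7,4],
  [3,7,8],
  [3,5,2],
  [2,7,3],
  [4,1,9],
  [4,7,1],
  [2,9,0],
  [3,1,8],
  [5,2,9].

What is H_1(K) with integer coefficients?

K has 10 vertices, 30 edges, 20 triangles.
rank ∂_1 = 9, rank ∂_2 = 20 ⇒ b_1 = 30 − 9 − 20 = 1; ∂_2 has invariant factor(s) [2] giving torsion. So H_1 ≅ Z ⊕ Z/2.

H_1 ≅ Z ⊕ Z/2.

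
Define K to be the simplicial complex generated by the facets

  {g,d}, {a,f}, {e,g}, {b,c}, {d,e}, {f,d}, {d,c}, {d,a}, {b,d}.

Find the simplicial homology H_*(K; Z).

H_0 ≅ Z,  H_1 ≅ Z^3.

Fix the vertex order a < b < c < d < e < f < g and write every simplex with vertices in increasing order. Then dim K = 1 and the simplices of K are:

  0-simplices (7): a, b, c, d, e, f, g
  1-simplices (9): ad, af, bc, bd, cd, de, df, dg, eg

so the chain groups are C_0 ≅ Z^7, C_1 ≅ Z^9.

∂_1: C_1 → C_0 sends each edge [p,q] (with p < q) to q − p.
The 7×9 boundary matrix has rank 6 and Smith normal form diag(1,1,1,1,1,1).

Computing H_k = (kernel of ∂_k) / (image of ∂_{k+1}):

  H_0: rank C_0 − rank ∂_1 = 7 − 6 = 1, and the invariant factors of ∂_1 are all 1, so H_0 = Z.
  H_1: rank ker ∂_1 − rank ∂_2 = (9 − 6) − 0 = 3, and there is no ∂_2, so H_1 = Z^3.

(K is a triangulation of a wedge of 3 circles.)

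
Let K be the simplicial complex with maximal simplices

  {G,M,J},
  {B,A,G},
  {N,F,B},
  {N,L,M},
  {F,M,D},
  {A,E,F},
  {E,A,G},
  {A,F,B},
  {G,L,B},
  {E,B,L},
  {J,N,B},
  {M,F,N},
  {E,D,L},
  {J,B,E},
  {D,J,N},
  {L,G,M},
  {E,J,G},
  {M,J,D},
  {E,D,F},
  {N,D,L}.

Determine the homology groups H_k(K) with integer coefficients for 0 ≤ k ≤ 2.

H_0 ≅ Z,  H_1 ≅ Z ⊕ Z_2,  H_2 = 0.

We work with the vertex ordering A < B < D < E < F < G < J < L < M < N. The simplices of K, each written with vertices in increasing order, are:

  0-simplices (10): A, B, D, E, F, G, J, L, M, N
  1-simplices (30): AB, AE, AF, AG, BE, BF, BG, BJ, BL, BN, DE, DF, DJ, DL, DM, DN, EF, EG, EJ, EL, FM, FN, GJ, GL, GM, JM, JN, LM, LN, MN
  2-simplices (20): ABF, ABG, AEF, AEG, BEJ, BEL, BFN, BGL, BJN, DEF, DEL, DFM, DJM, DJN, DLN, EGJ, FMN, GJM, GLM, LMN

so the chain groups are C_0 ≅ Z^10, C_1 ≅ Z^30, C_2 ≅ Z^20.

∂_1: C_1 → C_0 sends each edge [p,q] (with p < q) to q − p. For instance
  ∂EL = L − E.
This gives a 10×30 integer matrix of rank 9; reducing to Smith normal form yields diagonal entries (1,1,1,1,1,1,1,1,1).

The boundary map ∂_2: C_2 → C_1 acts by ∂[p,q,r] = [q,r] − [p,r] + [p,q]. For instance
  ∂GLM = LM − GM + GL,
  ∂DJM = JM − DM + DJ.
As a 30×20 matrix over Z this has rank 20, with invariant factors (1,1,1,1,1,1,1,1,1,1,1,1,1,1,1,1,1,1,1,2).

From H_k ≅ ker(∂_k) / im(∂_{k+1}) we obtain:

  H_0: rank C_0 − rank ∂_1 = 10 − 9 = 1, and the invariant factors of ∂_1 are all 1, so H_0 = Z.
  H_1: rank ker ∂_1 − rank ∂_2 = (30 − 9) − 20 = 1, and ∂_2 has invariant factor 2 > 1, so H_1 = Z ⊕ Z_2.
  H_2: rank ker ∂_2 − rank ∂_3 = (20 − 20) − 0 = 0, and there is no ∂_3, so H_2 = 0.

As a check, the Euler characteristic is 10 − 30 + 20 = 0, which agrees with 1 − 1 + 0 = 0.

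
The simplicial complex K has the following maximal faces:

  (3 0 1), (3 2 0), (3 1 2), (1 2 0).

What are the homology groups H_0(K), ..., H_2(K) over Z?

H_0 ≅ Z,  H_1 = 0,  H_2 ≅ Z.

Take the total order 0 < 1 < 2 < 3 on the vertex set. Then K (dimension 2) consists of the simplices:

  0-simplices (4): [0], [1], [2], [3]
  1-simplices (6): [0,1], [0,2], [0,3], [1,2], [1,3], [2,3]
  2-simplices (4): [0,1,2], [0,1,3], [0,2,3], [1,2,3]

giving chain groups C_0 ≅ Z^4, C_1 ≅ Z^6, C_2 ≅ Z^4.

Boundary ∂_1: C_1 → C_0 sends each edge [p,q] (with p < q) to q − p. For instance
  ∂[1,3] = [3] − [1].
This gives a 4×6 integer matrix of rank 3; reducing to Smith normal form yields diagonal entries (1,1,1).

Boundary ∂_2: C_2 → C_1 sends each 2-simplex [p,q,r] to [q,r] − [p,r] + [p,q]. For instance
  ∂[1,2,3] = [2,3] − [1,3] + [1,2],
  ∂[0,2,3] = [2,3] − [0,3] + [0,2].
The 6×4 boundary matrix has rank 3 and Smith normal form diag(1,1,1).

From H_k ≅ ker(∂_k) / im(∂_{k+1}) we obtain:

  H_0: rank C_0 − rank ∂_1 = 4 − 3 = 1, and the invariant factors of ∂_1 are all 1, so H_0 ≅ Z.
  H_1: rank ker ∂_1 − rank ∂_2 = (6 − 3) − 3 = 0, and the invariant factors of ∂_2 are all 1, so H_1 ≅ 0.
  H_2: rank ker ∂_2 − rank ∂_3 = (4 − 3) − 0 = 1, and there is no ∂_3, so H_2 ≅ Z.

(K is a triangulation of the 2-sphere S^2.)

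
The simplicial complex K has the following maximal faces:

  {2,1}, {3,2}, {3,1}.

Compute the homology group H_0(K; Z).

H_0 ≅ Z.

We work with the vertex ordering 1 < 2 < 3. The simplices of K, each written with vertices in increasing order, are:

  0-simplices (3): [1], [2], [3]
  1-simplices (3): [1,2], [1,3], [2,3]

giving chain groups C_0 ≅ Z^3, C_1 ≅ Z^3.

The boundary map ∂_1: C_1 → C_0 maps an edge to its endpoints' difference, ∂[p,q] = q − p.
As a 3×3 matrix over Z this has rank 2, with invariant factors (1,1).

Now H_k = ker ∂_k / im ∂_{k+1}, so:

  H_0: rank C_0 − rank ∂_1 = 3 − 2 = 1, and the invariant factors of ∂_1 are all 1, so H_0 ≅ Z.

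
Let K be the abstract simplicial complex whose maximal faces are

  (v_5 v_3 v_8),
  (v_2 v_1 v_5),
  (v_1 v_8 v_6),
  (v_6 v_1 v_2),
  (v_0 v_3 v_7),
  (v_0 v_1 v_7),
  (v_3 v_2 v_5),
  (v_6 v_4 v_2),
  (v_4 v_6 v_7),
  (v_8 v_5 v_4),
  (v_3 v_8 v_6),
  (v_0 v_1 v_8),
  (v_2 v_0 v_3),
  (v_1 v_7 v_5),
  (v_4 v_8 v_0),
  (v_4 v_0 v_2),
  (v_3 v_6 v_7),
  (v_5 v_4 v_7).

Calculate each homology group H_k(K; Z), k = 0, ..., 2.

H_0 ≅ Z,  H_1 ≅ Z^2,  H_2 ≅ Z.

We work with the vertex ordering v_0 < v_1 < v_2 < v_3 < v_4 < v_5 < v_6 < v_7 < v_8. The simplices of K, each written with vertices in increasing order, are:

  0-simplices (9): [v_0], [v_1], [v_2], [v_3], [v_4], [v_5], [v_6], [v_7], [v_8]
  1-simplices (27): (27 of them)
  2-simplices (18): (18 of them)

giving chain groups C_0 ≅ Z^9, C_1 ≅ Z^27, C_2 ≅ Z^18.

The boundary map ∂_1: C_1 → C_0 sends each edge [p,q] (with p < q) to q − p. For instance
  ∂[v_1,v_8] = [v_8] − [v_1].
This gives a 9×27 integer matrix of rank 8; reducing to Smith normal form yields diagonal entries (1,1,1,1,1,1,1,1).

The boundary map ∂_2: C_2 → C_1 maps a triangle to the signed sum of its edges. For instance
  ∂[v_3,v_6,v_8] = [v_6,v_8] − [v_3,v_8] + [v_3,v_6],
  ∂[v_1,v_2,v_6] = [v_2,v_6] − [v_1,v_6] + [v_1,v_2].
This gives a 27×18 integer matrix of rank 17; reducing to Smith normal form yields diagonal entries (1,1,1,1,1,1,1,1,1,1,1,1,1,1,1,1,1).

Reading off H_k = ker ∂_k / im ∂_{k+1}:

  H_0: rank C_0 − rank ∂_1 = 9 − 8 = 1, and the invariant factors of ∂_1 are all 1, so H_0 = Z.
  H_1: rank ker ∂_1 − rank ∂_2 = (27 − 8) − 17 = 2, and the invariant factors of ∂_2 are all 1, so H_1 = Z^2.
  H_2: rank ker ∂_2 − rank ∂_3 = (18 − 17) − 0 = 1, and there is no ∂_3, so H_2 = Z.

(K is a triangulation of the torus T^2.)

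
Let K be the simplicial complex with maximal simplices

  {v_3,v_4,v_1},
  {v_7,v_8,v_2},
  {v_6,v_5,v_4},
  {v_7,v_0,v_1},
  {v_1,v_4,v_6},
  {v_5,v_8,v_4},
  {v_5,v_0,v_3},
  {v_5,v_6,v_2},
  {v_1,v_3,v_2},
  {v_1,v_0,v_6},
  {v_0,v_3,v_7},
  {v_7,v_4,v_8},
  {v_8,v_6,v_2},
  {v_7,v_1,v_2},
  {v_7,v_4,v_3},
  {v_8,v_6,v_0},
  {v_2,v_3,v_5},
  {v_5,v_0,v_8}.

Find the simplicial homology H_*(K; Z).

H_0 ≅ Z,  H_1 ≅ Z × Z/2,  H_2 = 0.

Take the total order v_0 < v_1 < v_2 < v_3 < v_4 < v_5 < v_6 < v_7 < v_8 on the vertex set. Then K (dimension 2) consists of the simplices:

  0-simplices (9): [v_0], [v_1], [v_2], [v_3], [v_4], [v_5], [v_6], [v_7], [v_8]
  1-simplices (27): (27 of them)
  2-simplices (18): (18 of them)

Hence C_0 ≅ Z^9, C_1 ≅ Z^27, C_2 ≅ Z^18.

The boundary map ∂_1: C_1 → C_0 is given by ∂[p,q] = [q] − [p].
As a 9×27 matrix over Z this has rank 8, with invariant factors (1,1,1,1,1,1,1,1).

∂_2: C_2 → C_1 acts by ∂[p,q,r] = [q,r] − [p,r] + [p,q]. For instance
  ∂[v_0,v_5,v_8] = [v_5,v_8] − [v_0,v_8] + [v_0,v_5],
  ∂[v_2,v_6,v_8] = [v_6,v_8] − [v_2,v_8] + [v_2,v_6].
This gives a 27×18 integer matrix of rank 18; reducing to Smith normal form yields diagonal entries (1,1,1,1,1,1,1,1,1,1,1,1,1,1,1,1,1,2).

Reading off H_k = ker ∂_k / im ∂_{k+1}:

  H_0: rank C_0 − rank ∂_1 = 9 − 8 = 1, and the invariant factors of ∂_1 are all 1, so H_0 ≅ Z.
  H_1: rank ker ∂_1 − rank ∂_2 = (27 − 8) − 18 = 1, and ∂_2 has invariant factor 2 > 1, so H_1 ≅ Z × Z/2.
  H_2: rank ker ∂_2 − rank ∂_3 = (18 − 18) − 0 = 0, and there is no ∂_3, so H_2 ≅ 0.

As a check, the Euler characteristic is 9 − 27 + 18 = 0, which agrees with 1 − 1 + 0 = 0.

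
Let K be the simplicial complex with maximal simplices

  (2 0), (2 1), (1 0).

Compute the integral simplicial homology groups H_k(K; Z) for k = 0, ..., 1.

H_0 ≅ Z,  H_1 ≅ Z.

Take the total order 0 < 1 < 2 on the vertex set. Then K (dimension 1) consists of the simplices:

  0-simplices (3): [0], [1], [2]
  1-simplices (3): [0,1], [0,2], [1,2]

so the chain groups are C_0 ≅ Z^3, C_1 ≅ Z^3.

∂_1: C_1 → C_0 is given by ∂[p,q] = [q] − [p].
This gives a 3×3 integer matrix of rank 2; reducing to Smith normal form yields diagonal entries (1,1).

From H_k ≅ ker(∂_k) / im(∂_{k+1}) we obtain:

  H_0: rank C_0 − rank ∂_1 = 3 − 2 = 1, and the invariant factors of ∂_1 are all 1, so H_0 = Z.
  H_1: rank ker ∂_1 − rank ∂_2 = (3 − 2) − 0 = 1, and there is no ∂_2, so H_1 = Z.

As a check, the Euler characteristic is 3 − 3 = 0, which agrees with 1 − 1 = 0.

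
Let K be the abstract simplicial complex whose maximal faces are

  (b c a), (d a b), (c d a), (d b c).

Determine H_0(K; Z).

We work with the vertex ordering a < b < c < d. The simplices of K, each written with vertices in increasing order, are:

  0-simplices (4): a, b, c, d
  1-simplices (6): ab, ac, ad, bc, bd, cd
  2-simplices (4): abc, abd, acd, bcd

Hence C_0 ≅ Z^4, C_1 ≅ Z^6, C_2 ≅ Z^4.

∂_1: C_1 → C_0 maps an edge to its endpoints' difference, ∂[p,q] = q − p. For instance
  ∂cd = d − c.
As a 4×6 matrix over Z this has rank 3, with invariant factors (1,1,1).

Boundary ∂_2: C_2 → C_1 sends each 2-simplex [p,q,r] to [q,r] − [p,r] + [p,q]. For instance
  ∂abc = bc − ac + ab,
  ∂bcd = cd − bd + bc.
The 6×4 boundary matrix has rank 3 and Smith normal form diag(1,1,1).

Computing H_k = (kernel of ∂_k) / (image of ∂_{k+1}):

  H_0: rank C_0 − rank ∂_1 = 4 − 3 = 1, and the invariant factors of ∂_1 are all 1, so H_0 ≅ Z.

H_0 = Z.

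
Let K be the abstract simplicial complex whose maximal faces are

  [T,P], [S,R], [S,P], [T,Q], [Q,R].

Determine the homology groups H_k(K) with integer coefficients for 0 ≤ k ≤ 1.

Fix the vertex order P < Q < R < S < T and write every simplex with vertices in increasing order. Then dim K = 1 and the simplices of K are:

  0-simplices (5): P, Q, R, S, T
  1-simplices (5): PS, PT, QR, QT, RS

giving chain groups C_0 ≅ Z^5, C_1 ≅ Z^5.

The boundary map ∂_1: C_1 → C_0 is given by ∂[p,q] = [q] − [p]. For instance
  ∂QT = T − Q.
The resulting 5×5 matrix has rank 4, and its Smith normal form has invariant factors (1,1,1,1).

Reading off H_k = ker ∂_k / im ∂_{k+1}:

  H_0: rank C_0 − rank ∂_1 = 5 − 4 = 1, and the invariant factors of ∂_1 are all 1, so H_0 = Z.
  H_1: rank ker ∂_1 − rank ∂_2 = (5 − 4) − 0 = 1, and there is no ∂_2, so H_1 = Z.

H_0 = Z,  H_1 = Z.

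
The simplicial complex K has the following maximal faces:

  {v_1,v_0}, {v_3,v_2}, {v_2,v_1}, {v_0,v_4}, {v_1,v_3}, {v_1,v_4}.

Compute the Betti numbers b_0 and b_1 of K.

b_0 = 1, b_1 = 2.

We work with the vertex ordering v_0 < v_1 < v_2 < v_3 < v_4. The simplices of K, each written with vertices in increasing order, are:

  0-simplices (5): [v_0], [v_1], [v_2], [v_3], [v_4]
  1-simplices (6): [v_0,v_1], [v_0,v_4], [v_1,v_2], [v_1,v_3], [v_1,v_4], [v_2,v_3]

Hence C_0 ≅ Z^5, C_1 ≅ Z^6.

The boundary map ∂_1: C_1 → C_0 sends each edge [p,q] (with p < q) to q − p.
This gives a 5×6 integer matrix of rank 4; reducing to Smith normal form yields diagonal entries (1,1,1,1).

From H_k ≅ ker(∂_k) / im(∂_{k+1}) we obtain:

  H_0: rank C_0 − rank ∂_1 = 5 − 4 = 1, and the invariant factors of ∂_1 are all 1, so H_0 ≅ Z.
  H_1: rank ker ∂_1 − rank ∂_2 = (6 − 4) − 0 = 2, and there is no ∂_2, so H_1 ≅ Z^2.

Hence the Betti numbers are b_0 = 1, b_1 = 2.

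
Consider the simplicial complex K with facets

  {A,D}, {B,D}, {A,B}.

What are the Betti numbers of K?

We work with the vertex ordering A < B < D. The simplices of K, each written with vertices in increasing order, are:

  0-simplices (3): A, B, D
  1-simplices (3): AB, AD, BD

giving chain groups C_0 ≅ Z^3, C_1 ≅ Z^3.

The boundary map ∂_1: C_1 → C_0 sends each edge [p,q] (with p < q) to q − p.
The resulting 3×3 matrix has rank 2, and its Smith normal form has invariant factors (1,1).

Computing H_k = (kernel of ∂_k) / (image of ∂_{k+1}):

  H_0: rank C_0 − rank ∂_1 = 3 − 2 = 1, and the invariant factors of ∂_1 are all 1, so H_0 ≅ Z.
  H_1: rank ker ∂_1 − rank ∂_2 = (3 − 2) − 0 = 1, and there is no ∂_2, so H_1 ≅ Z.

As a check, the Euler characteristic is 3 − 3 = 0, which agrees with 1 − 1 = 0.
(K is a triangulation of the circle S^1.)

Hence the Betti numbers are b_0 = 1, b_1 = 1.

b_0 = 1, b_1 = 1.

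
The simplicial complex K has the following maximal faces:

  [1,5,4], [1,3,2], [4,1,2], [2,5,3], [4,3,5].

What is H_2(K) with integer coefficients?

Order the vertices as 1 < 2 < 3 < 4 < 5. Listing each simplex with vertices in this order, K has dimension 2 with simplices:

  0-simplices (5): [1], [2], [3], [4], [5]
  1-simplices (10): [1,2], [1,3], [1,4], [1,5], [2,3], [2,4], [2,5], [3,4], [3,5], [4,5]
  2-simplices (5): [1,2,3], [1,2,4], [1,4,5], [2,3,5], [3,4,5]

Hence C_0 ≅ Z^5, C_1 ≅ Z^10, C_2 ≅ Z^5.

The boundary map ∂_1: C_1 → C_0 maps an edge to its endpoints' difference, ∂[p,q] = q − p.
As a 5×10 matrix over Z this has rank 4, with invariant factors (1,1,1,1).

The boundary map ∂_2: C_2 → C_1 maps a triangle to the signed sum of its edges. For instance
  ∂[1,4,5] = [4,5] − [1,5] + [1,4],
  ∂[1,2,3] = [2,3] − [1,3] + [1,2].
As a 10×5 matrix over Z this has rank 5, with invariant factors (1,1,1,1,1).

Now H_k = ker ∂_k / im ∂_{k+1}, so:

  H_2: rank ker ∂_2 − rank ∂_3 = (5 − 5) − 0 = 0, and there is no ∂_3, so H_2 ≅ 0.

(K is a triangulation of the Möbius band.)

H_2 ≅ 0.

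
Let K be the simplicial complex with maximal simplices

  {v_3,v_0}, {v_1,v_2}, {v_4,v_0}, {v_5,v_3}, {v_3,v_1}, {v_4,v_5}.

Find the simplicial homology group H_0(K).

Take the total order v_0 < v_1 < v_2 < v_3 < v_4 < v_5 on the vertex set. Then K (dimension 1) consists of the simplices:

  0-simplices (6): [v_0], [v_1], [v_2], [v_3], [v_4], [v_5]
  1-simplices (6): [v_0,v_3], [v_0,v_4], [v_1,v_2], [v_1,v_3], [v_3,v_5], [v_4,v_5]

giving chain groups C_0 ≅ Z^6, C_1 ≅ Z^6.

The boundary map ∂_1: C_1 → C_0 is given by ∂[p,q] = [q] − [p]. For instance
  ∂[v_0,v_4] = [v_4] − [v_0].
This gives a 6×6 integer matrix of rank 5; reducing to Smith normal form yields diagonal entries (1,1,1,1,1).

Computing H_k = (kernel of ∂_k) / (image of ∂_{k+1}):

  H_0: rank C_0 − rank ∂_1 = 6 − 5 = 1, and the invariant factors of ∂_1 are all 1, so H_0 = Z.

H_0 = Z.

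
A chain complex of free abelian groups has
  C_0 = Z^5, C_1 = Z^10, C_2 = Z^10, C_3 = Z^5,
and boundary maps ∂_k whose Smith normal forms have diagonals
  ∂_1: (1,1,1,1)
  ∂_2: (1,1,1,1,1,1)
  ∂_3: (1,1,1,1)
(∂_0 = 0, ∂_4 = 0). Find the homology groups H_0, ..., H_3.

H_0: b_0 = 5 − 0 − 4 = 1; torsion from ∂_1 factors > 1: none. So H_0 = Z.
H_1: b_1 = 10 − 4 − 6 = 0; torsion from ∂_2 factors > 1: none. So H_1 = 0.
H_2: b_2 = 10 − 6 − 4 = 0; torsion from ∂_3 factors > 1: none. So H_2 = 0.
H_3: b_3 = 5 − 4 − 0 = 1; torsion from ∂_4 factors > 1: none. So H_3 = Z.

H_0 = Z,  H_1 = 0,  H_2 = 0,  H_3 = Z.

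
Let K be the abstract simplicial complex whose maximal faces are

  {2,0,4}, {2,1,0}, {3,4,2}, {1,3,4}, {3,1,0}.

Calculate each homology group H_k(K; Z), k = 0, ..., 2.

H_0 ≅ Z,  H_1 ≅ Z,  H_2 = 0.

Order the vertices as 0 < 1 < 2 < 3 < 4. Listing each simplex with vertices in this order, K has dimension 2 with simplices:

  0-simplices (5): [0], [1], [2], [3], [4]
  1-simplices (10): [0,1], [0,2], [0,3], [0,4], [1,2], [1,3], [1,4], [2,3], [2,4], [3,4]
  2-simplices (5): [0,1,2], [0,1,3], [0,2,4], [1,3,4], [2,3,4]

Hence C_0 ≅ Z^5, C_1 ≅ Z^10, C_2 ≅ Z^5.

Boundary ∂_1: C_1 → C_0 maps an edge to its endpoints' difference, ∂[p,q] = q − p. For instance
  ∂[2,3] = [3] − [2].
This gives a 5×10 integer matrix of rank 4; reducing to Smith normal form yields diagonal entries (1,1,1,1).

∂_2: C_2 → C_1 maps a triangle to the signed sum of its edges. For instance
  ∂[0,1,3] = [1,3] − [0,3] + [0,1],
  ∂[2,3,4] = [3,4] − [2,4] + [2,3].
This gives a 10×5 integer matrix of rank 5; reducing to Smith normal form yields diagonal entries (1,1,1,1,1).

Computing H_k = (kernel of ∂_k) / (image of ∂_{k+1}):

  H_0: rank C_0 − rank ∂_1 = 5 − 4 = 1, and the invariant factors of ∂_1 are all 1, so H_0 = Z.
  H_1: rank ker ∂_1 − rank ∂_2 = (10 − 4) − 5 = 1, and the invariant factors of ∂_2 are all 1, so H_1 = Z.
  H_2: rank ker ∂_2 − rank ∂_3 = (5 − 5) − 0 = 0, and there is no ∂_3, so H_2 = 0.

As a check, the Euler characteristic is 5 − 10 + 5 = 0, which agrees with 1 − 1 + 0 = 0.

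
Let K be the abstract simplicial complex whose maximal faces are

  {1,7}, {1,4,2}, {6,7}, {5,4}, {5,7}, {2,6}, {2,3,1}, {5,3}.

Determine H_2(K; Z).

H_2 = 0.

We work with the vertex ordering 1 < 2 < 3 < 4 < 5 < 6 < 7. The simplices of K, each written with vertices in increasing order, are:

  0-simplices (7): [1], [2], [3], [4], [5], [6], [7]
  1-simplices (11): [1,2], [1,3], [1,4], [1,7], [2,3], [2,4], [2,6], [3,5], [4,5], [5,7], [6,7]
  2-simplices (2): [1,2,3], [1,2,4]

giving chain groups C_0 ≅ Z^7, C_1 ≅ Z^11, C_2 ≅ Z^2.

The boundary map ∂_1: C_1 → C_0 maps an edge to its endpoints' difference, ∂[p,q] = q − p.
The resulting 7×11 matrix has rank 6, and its Smith normal form has invariant factors (1,1,1,1,1,1).

Boundary ∂_2: C_2 → C_1 maps a triangle to the signed sum of its edges. For instance
  ∂[1,2,3] = [2,3] − [1,3] + [1,2],
  ∂[1,2,4] = [2,4] − [1,4] + [1,2].
As a 11×2 matrix over Z this has rank 2, with invariant factors (1,1).

From H_k ≅ ker(∂_k) / im(∂_{k+1}) we obtain:

  H_2: rank ker ∂_2 − rank ∂_3 = (2 − 2) − 0 = 0, and there is no ∂_3, so H_2 ≅ 0.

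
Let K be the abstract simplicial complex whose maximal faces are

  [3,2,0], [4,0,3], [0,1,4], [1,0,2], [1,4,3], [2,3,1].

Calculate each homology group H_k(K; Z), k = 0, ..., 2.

We work with the vertex ordering 0 < 1 < 2 < 3 < 4. The simplices of K, each written with vertices in increasing order, are:

  0-simplices (5): [0], [1], [2], [3], [4]
  1-simplices (9): [0,1], [0,2], [0,3], [0,4], [1,2], [1,3], [1,4], [2,3], [3,4]
  2-simplices (6): [0,1,2], [0,1,4], [0,2,3], [0,3,4], [1,2,3], [1,3,4]

Hence C_0 ≅ Z^5, C_1 ≅ Z^9, C_2 ≅ Z^6.

∂_1: C_1 → C_0 sends each edge [p,q] (with p < q) to q − p. For instance
  ∂[1,4] = [4] − [1].
This gives a 5×9 integer matrix of rank 4; reducing to Smith normal form yields diagonal entries (1,1,1,1).

The boundary map ∂_2: C_2 → C_1 maps a triangle to the signed sum of its edges. For instance
  ∂[0,1,4] = [1,4] − [0,4] + [0,1],
  ∂[1,2,3] = [2,3] − [1,3] + [1,2].
This gives a 9×6 integer matrix of rank 5; reducing to Smith normal form yields diagonal entries (1,1,1,1,1).

From H_k ≅ ker(∂_k) / im(∂_{k+1}) we obtain:

  H_0: rank C_0 − rank ∂_1 = 5 − 4 = 1, and the invariant factors of ∂_1 are all 1, so H_0 = Z.
  H_1: rank ker ∂_1 − rank ∂_2 = (9 − 4) − 5 = 0, and the invariant factors of ∂_2 are all 1, so H_1 = 0.
  H_2: rank ker ∂_2 − rank ∂_3 = (6 − 5) − 0 = 1, and there is no ∂_3, so H_2 = Z.

H_0 = Z,  H_1 = 0,  H_2 = Z.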